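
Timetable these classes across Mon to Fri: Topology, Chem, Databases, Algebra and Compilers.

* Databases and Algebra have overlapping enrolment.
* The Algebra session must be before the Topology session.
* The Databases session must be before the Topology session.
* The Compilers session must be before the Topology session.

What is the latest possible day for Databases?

Downstream work caps Databases at Thu.
Databases at Thu is achievable: Databases=Thu; Topology=Fri; Algebra=Mon; Chem=Mon; Compilers=Mon.

Thu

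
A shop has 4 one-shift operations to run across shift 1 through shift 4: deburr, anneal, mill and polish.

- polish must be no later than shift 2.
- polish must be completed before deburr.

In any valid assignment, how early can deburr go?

shift 2

Precedence pushes deburr to at least shift 2.
deburr at shift 2 is achievable: anneal=shift 1; mill=shift 1; polish=shift 1; deburr=shift 2.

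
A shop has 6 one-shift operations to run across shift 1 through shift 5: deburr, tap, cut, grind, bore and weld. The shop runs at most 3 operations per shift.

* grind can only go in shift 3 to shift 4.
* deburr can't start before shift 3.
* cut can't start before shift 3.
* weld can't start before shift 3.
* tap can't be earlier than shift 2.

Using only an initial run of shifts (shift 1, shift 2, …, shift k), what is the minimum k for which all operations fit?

4 shifts

With at most 3 per shift and 6 operations, at least 2 shifts are needed.
deburr can't be placed before shift 3, so the schedule must run through at least shift 3.
Could 3 shifts be enough, i.e. nothing placed later than shift 3? No: deburr's window within 3 shifts is {shift 3}; cut's window within 3 shifts is {shift 3}; grind's window within 3 shifts is {shift 3}; weld's window within 3 shifts is {shift 3}; that puts deburr, cut, grind and weld all in shift 3 — more than 3 per shift.
So 3 shifts is not enough.
4 works (last occupied shift: shift 4): for example weld=shift 4, cut=shift 3, grind=shift 3, deburr=shift 3, bore=shift 1, tap=shift 2.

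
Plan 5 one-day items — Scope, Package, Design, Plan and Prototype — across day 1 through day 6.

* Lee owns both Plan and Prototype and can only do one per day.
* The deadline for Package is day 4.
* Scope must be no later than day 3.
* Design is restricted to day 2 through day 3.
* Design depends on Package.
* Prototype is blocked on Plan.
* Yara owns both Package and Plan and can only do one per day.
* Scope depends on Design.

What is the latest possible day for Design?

Design is available from day 2; Design's own window allows nothing later than day 3; downstream work caps Design at day 2.
Design at day 2 is achievable: Plan in day 2, Prototype in day 3, Package in day 1, Design in day 2, Scope in day 3.

day 2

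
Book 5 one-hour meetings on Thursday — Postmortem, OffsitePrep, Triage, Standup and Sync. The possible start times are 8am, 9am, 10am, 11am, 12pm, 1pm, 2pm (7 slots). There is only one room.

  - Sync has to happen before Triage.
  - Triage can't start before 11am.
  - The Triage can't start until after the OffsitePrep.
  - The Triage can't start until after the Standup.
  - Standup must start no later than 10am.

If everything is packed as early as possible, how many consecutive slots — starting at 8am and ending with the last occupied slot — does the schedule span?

5

The precedence chain requires at least 2 distinct slots.
With at most 1 per slot and 5 meetings, at least 5 slots are needed.
Triage can't be placed before 11am — that is slot 4 counting from 8am — so the schedule must run through at least 4 slots.
5 works (last occupied slot: 12pm): for example Postmortem in 12pm, Triage in 11am, Standup in 8am, Sync in 10am, OffsitePrep in 9am.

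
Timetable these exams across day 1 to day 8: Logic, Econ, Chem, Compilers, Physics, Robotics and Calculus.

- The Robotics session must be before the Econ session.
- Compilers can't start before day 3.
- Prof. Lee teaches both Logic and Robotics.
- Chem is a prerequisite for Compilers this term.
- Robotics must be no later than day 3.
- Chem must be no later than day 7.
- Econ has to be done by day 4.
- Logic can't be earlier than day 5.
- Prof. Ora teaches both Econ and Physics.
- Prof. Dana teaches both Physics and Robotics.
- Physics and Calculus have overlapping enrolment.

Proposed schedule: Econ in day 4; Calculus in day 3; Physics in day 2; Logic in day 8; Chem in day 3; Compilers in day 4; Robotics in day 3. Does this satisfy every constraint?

Yes

Prof. Dana teaches both Physics and Robotics — holds.
Compilers can't start before day 3 — holds.
Physics and Calculus have overlapping enrolment — holds.
Prof. Lee teaches both Logic and Robotics — holds.
Econ has to be done by day 4 — holds.
Prof. Ora teaches both Econ and Physics — holds.
Chem must be no later than day 7 — holds.
Robotics must be no later than day 3 — holds.
Logic can't be earlier than day 5 — holds.
The Robotics session must be before the Econ session — holds.
Chem is a prerequisite for Compilers this term — holds.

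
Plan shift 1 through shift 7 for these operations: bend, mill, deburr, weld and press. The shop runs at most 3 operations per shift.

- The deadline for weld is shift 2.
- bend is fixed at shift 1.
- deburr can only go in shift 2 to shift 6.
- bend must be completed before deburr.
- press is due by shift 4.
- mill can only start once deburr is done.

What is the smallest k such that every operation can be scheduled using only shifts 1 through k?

The precedence chain requires at least 3 distinct shifts.
With at most 3 per shift and 5 operations, at least 2 shifts are needed.
3 works (last occupied shift: shift 3): for example mill -> shift 3; weld -> shift 1; press -> shift 1; bend -> shift 1; deburr -> shift 2.

3 shifts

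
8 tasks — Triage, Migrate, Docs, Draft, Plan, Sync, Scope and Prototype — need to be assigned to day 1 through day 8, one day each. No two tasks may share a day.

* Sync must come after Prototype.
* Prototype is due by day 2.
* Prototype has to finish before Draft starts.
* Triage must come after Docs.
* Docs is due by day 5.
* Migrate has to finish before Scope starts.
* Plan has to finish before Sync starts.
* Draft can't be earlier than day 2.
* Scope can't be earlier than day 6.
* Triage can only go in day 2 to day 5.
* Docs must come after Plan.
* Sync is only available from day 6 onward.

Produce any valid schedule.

Sync in day 6, Draft in day 8, Triage in day 4, Docs in day 3, Plan in day 2, Prototype in day 1, Scope in day 7, Migrate in day 5

Checking: Plan(day 2) before Sync(day 6); Prototype(day 1) before Sync(day 6); Plan(day 2) before Docs(day 3); Docs(day 3) before Triage(day 4); Migrate(day 5) before Scope(day 7); Prototype(day 1) before Draft(day 8); Prototype=day 1 in [day 1,day 2]; Draft=day 8 in [day 2,day 8]; Scope=day 7 in [day 6,day 8]; Docs=day 3 in [day 1,day 5]; Triage=day 4 in [day 2,day 5]; Sync=day 6 in [day 6,day 8]; max 1 per day (cap 1).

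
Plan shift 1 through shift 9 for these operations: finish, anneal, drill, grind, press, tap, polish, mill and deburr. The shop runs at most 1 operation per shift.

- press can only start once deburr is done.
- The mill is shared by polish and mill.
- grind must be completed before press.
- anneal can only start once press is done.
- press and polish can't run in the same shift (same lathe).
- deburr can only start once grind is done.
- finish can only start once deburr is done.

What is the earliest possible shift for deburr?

Precedence pushes deburr to at least shift 2; downstream work caps deburr at shift 7.
deburr at shift 2 is achievable: deburr -> shift 2; finish -> shift 4; polish -> shift 8; tap -> shift 7; mill -> shift 9; press -> shift 3; grind -> shift 1; drill -> shift 6; anneal -> shift 5.

shift 2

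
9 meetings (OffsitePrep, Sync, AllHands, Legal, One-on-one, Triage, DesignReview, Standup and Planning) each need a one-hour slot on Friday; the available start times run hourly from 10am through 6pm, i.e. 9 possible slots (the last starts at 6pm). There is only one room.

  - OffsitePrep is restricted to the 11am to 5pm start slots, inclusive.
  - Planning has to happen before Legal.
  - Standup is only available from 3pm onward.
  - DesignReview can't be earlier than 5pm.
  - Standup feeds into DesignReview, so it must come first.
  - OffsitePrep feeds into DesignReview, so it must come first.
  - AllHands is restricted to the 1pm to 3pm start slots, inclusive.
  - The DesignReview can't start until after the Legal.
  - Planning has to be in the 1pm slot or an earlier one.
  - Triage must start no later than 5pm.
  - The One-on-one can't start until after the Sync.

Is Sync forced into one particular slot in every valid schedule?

Sync can be 10am (e.g. DesignReview -> 5pm; Sync -> 10am; Standup -> 3pm; Planning -> 11am; Legal -> 4pm; One-on-one -> 6pm; AllHands -> 1pm; Triage -> 2pm; OffsitePrep -> 12pm) or 11am (e.g. Standup -> 3pm; AllHands -> 1pm; DesignReview -> 5pm; One-on-one -> 6pm; Planning -> 10am; OffsitePrep -> 12pm; Legal -> 4pm; Sync -> 11am; Triage -> 2pm).

No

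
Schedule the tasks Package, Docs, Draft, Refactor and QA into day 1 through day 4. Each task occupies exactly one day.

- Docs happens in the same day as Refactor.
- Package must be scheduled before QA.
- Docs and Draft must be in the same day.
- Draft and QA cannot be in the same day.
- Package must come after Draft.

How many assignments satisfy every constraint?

4

Enumerating: Docs in day 1, Refactor in day 1, Package in day 2, QA in day 3, Draft in day 1 | Package in day 2, Refactor in day 1, Draft in day 1, QA in day 4, Docs in day 1 | QA=day 4; Docs=day 1; Draft=day 1; Package=day 3; Refactor=day 1 | Refactor in day 2, Package in day 3, Docs in day 2, Draft in day 2, QA in day 4.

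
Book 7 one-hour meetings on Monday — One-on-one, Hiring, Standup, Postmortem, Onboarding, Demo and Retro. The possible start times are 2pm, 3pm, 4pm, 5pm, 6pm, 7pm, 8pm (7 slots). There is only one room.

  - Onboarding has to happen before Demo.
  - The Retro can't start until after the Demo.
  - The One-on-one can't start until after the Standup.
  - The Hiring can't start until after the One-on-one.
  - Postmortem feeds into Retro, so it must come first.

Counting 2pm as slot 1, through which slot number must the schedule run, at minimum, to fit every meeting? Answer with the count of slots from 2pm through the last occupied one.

7

The precedence chain requires at least 3 distinct slots.
With at most 1 per slot and 7 meetings, at least 7 slots are needed.
7 works (last occupied slot: 8pm): for example Postmortem -> 6pm; Retro -> 7pm; One-on-one -> 3pm; Hiring -> 8pm; Demo -> 5pm; Onboarding -> 4pm; Standup -> 2pm.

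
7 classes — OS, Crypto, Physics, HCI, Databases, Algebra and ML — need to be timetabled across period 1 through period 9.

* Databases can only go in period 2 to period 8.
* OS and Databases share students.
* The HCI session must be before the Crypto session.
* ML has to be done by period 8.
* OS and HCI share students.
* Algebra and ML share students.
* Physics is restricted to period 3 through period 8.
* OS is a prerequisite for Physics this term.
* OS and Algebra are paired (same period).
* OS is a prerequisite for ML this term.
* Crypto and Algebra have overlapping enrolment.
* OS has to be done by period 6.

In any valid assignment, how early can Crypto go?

Precedence pushes Crypto to at least period 2.
Crypto at period 2 is achievable: HCI in period 1; Algebra in period 3; Databases in period 2; Crypto in period 2; OS in period 3; ML in period 4; Physics in period 4.

period 2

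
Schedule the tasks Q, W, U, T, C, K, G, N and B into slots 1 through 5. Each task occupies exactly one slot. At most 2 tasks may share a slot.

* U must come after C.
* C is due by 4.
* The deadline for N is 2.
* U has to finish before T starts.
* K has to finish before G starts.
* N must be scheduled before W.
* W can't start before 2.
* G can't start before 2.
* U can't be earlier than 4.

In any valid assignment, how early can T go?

5

Precedence pushes T to at least 5.
T at 5 is achievable: N in 1, B in 4, K in 2, T in 5, W in 2, G in 3, Q in 3, U in 4, C in 1.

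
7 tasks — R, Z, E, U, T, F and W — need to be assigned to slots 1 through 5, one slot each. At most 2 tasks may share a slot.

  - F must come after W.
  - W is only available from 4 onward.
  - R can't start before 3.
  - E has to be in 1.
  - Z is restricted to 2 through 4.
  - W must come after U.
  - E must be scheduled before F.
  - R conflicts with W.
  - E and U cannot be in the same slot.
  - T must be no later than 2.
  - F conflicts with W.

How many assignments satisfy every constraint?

20

Splitting on R: it can be 3 (9), 5 (11). Listing each branch's schedules as (Z, E, U, T, F, W):
R=3: (2,1,2,1,5,4) (2,1,3,1,5,4) (2,1,3,2,5,4) (3,1,2,1,5,4) (3,1,2,2,5,4) (4,1,2,1,5,4) (4,1,2,2,5,4) (4,1,3,1,5,4) (4,1,3,2,5,4) — 9.
R=5: (2,1,2,1,5,4) (2,1,3,1,5,4) (2,1,3,2,5,4) (3,1,2,1,5,4) (3,1,2,2,5,4) (3,1,3,1,5,4) (3,1,3,2,5,4) (4,1,2,1,5,4) (4,1,2,2,5,4) (4,1,3,1,5,4) (4,1,3,2,5,4) — 11.
Summing: 9 + 11 = 20.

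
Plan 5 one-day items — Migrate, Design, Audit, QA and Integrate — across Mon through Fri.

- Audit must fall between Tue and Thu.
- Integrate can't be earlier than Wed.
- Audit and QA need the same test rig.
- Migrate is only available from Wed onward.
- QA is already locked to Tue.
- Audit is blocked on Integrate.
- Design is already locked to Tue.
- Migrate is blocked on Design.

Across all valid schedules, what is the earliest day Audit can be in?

Audit is available from Tue; precedence pushes Audit to at least Thu; Audit's own window allows nothing later than Thu.
Audit at Thu is achievable: Audit -> Thu, Integrate -> Wed, Design -> Tue, Migrate -> Wed, QA -> Tue.

Thu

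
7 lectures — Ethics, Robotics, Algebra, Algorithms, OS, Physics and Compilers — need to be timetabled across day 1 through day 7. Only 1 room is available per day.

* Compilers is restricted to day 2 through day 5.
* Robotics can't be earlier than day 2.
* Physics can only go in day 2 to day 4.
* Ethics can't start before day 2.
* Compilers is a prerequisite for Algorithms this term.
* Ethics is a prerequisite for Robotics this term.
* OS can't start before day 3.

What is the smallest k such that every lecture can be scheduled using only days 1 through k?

7

The precedence chain requires at least 2 distinct days.
With at most 1 per day and 7 lectures, at least 7 days are needed.
OS can't be placed before day 3, so the schedule must run through at least day 3.
7 works (last occupied day: day 7): for example OS -> day 4; Algorithms -> day 7; Compilers -> day 3; Ethics -> day 5; Robotics -> day 6; Algebra -> day 1; Physics -> day 2.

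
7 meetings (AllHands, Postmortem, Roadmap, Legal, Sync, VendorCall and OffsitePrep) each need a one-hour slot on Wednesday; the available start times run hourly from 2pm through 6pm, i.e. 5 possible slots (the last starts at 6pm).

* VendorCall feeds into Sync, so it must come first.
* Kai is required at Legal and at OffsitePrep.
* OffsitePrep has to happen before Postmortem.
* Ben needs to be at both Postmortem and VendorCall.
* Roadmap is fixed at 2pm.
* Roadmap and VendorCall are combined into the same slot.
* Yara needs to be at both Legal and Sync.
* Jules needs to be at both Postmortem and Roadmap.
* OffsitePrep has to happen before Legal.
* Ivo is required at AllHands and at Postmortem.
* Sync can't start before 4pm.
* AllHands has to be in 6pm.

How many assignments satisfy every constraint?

43

Splitting on Postmortem: it can be 3pm (9), 4pm (15), 5pm (19). Listing each branch's schedules as (AllHands, Roadmap, Legal, Sync, VendorCall, OffsitePrep):
Postmortem=3pm: (6pm,2pm,3pm,4pm,2pm,2pm) (6pm,2pm,3pm,5pm,2pm,2pm) (6pm,2pm,3pm,6pm,2pm,2pm) (6pm,2pm,4pm,5pm,2pm,2pm) (6pm,2pm,4pm,6pm,2pm,2pm) (6pm,2pm,5pm,4pm,2pm,2pm) (6pm,2pm,5pm,6pm,2pm,2pm) (6pm,2pm,6pm,4pm,2pm,2pm) (6pm,2pm,6pm,5pm,2pm,2pm) — 9.
Postmortem=4pm: (6pm,2pm,3pm,4pm,2pm,2pm) (6pm,2pm,3pm,5pm,2pm,2pm) (6pm,2pm,3pm,6pm,2pm,2pm) (6pm,2pm,4pm,5pm,2pm,2pm) (6pm,2pm,4pm,5pm,2pm,3pm) (6pm,2pm,4pm,6pm,2pm,2pm) (6pm,2pm,4pm,6pm,2pm,3pm) (6pm,2pm,5pm,4pm,2pm,2pm) (6pm,2pm,5pm,4pm,2pm,3pm) (6pm,2pm,5pm,6pm,2pm,2pm) (6pm,2pm,5pm,6pm,2pm,3pm) (6pm,2pm,6pm,4pm,2pm,2pm) (6pm,2pm,6pm,4pm,2pm,3pm) (6pm,2pm,6pm,5pm,2pm,2pm) (6pm,2pm,6pm,5pm,2pm,3pm) — 15.
Postmortem=5pm: (6pm,2pm,3pm,4pm,2pm,2pm) (6pm,2pm,3pm,5pm,2pm,2pm) (6pm,2pm,3pm,6pm,2pm,2pm) (6pm,2pm,4pm,5pm,2pm,2pm) (6pm,2pm,4pm,5pm,2pm,3pm) (6pm,2pm,4pm,6pm,2pm,2pm) (6pm,2pm,4pm,6pm,2pm,3pm) (6pm,2pm,5pm,4pm,2pm,2pm) (6pm,2pm,5pm,4pm,2pm,3pm) (6pm,2pm,5pm,4pm,2pm,4pm) (6pm,2pm,5pm,6pm,2pm,2pm) (6pm,2pm,5pm,6pm,2pm,3pm) (6pm,2pm,5pm,6pm,2pm,4pm) (6pm,2pm,6pm,4pm,2pm,2pm) (6pm,2pm,6pm,4pm,2pm,3pm) (6pm,2pm,6pm,4pm,2pm,4pm) (6pm,2pm,6pm,5pm,2pm,2pm) (6pm,2pm,6pm,5pm,2pm,3pm) (6pm,2pm,6pm,5pm,2pm,4pm) — 19.
Summing: 9 + 15 + 19 = 43.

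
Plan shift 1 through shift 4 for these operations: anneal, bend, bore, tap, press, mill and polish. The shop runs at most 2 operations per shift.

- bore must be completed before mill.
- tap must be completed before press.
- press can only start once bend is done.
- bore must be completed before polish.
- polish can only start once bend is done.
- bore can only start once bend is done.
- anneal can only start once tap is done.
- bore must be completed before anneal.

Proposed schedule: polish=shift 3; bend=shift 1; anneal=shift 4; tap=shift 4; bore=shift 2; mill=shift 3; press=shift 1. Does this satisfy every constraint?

No — it violates: tap must be completed before press

bore must be completed before mill — holds.
The shop runs at most 2 operations per shift — holds.
tap must be completed before press — violated.
polish can only start once bend is done — holds.
bore can only start once bend is done — holds.
bore must be completed before anneal — holds.
anneal can only start once tap is done — violated.
press can only start once bend is done — violated.
bore must be completed before polish — holds.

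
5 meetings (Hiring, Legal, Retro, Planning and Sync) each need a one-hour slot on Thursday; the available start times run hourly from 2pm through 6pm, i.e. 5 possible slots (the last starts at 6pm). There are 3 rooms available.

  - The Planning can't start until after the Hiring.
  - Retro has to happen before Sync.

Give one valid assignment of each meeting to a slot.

Hiring -> 2pm; Planning -> 3pm; Legal -> 2pm; Retro -> 2pm; Sync -> 3pm

Checking: Retro(2pm) before Sync(3pm); Hiring(2pm) before Planning(3pm); max 3 per slot (cap 3).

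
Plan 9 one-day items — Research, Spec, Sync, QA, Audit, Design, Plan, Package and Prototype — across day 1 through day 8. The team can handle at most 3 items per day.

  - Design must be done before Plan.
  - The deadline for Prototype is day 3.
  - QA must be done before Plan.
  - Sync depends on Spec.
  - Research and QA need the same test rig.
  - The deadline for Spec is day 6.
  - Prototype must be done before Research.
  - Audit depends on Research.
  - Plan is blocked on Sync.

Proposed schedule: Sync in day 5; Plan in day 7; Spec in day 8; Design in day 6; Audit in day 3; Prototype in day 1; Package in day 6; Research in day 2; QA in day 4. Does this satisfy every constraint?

Sync depends on Spec — violated.
The deadline for Prototype is day 3 — holds.
QA must be done before Plan — holds.
The team can handle at most 3 items per day — holds.
Research and QA need the same test rig — holds.
Audit depends on Research — holds.
Prototype must be done before Research — holds.
The deadline for Spec is day 6 — violated.
Plan is blocked on Sync — holds.
Design must be done before Plan — holds.

No — it violates: The deadline for Spec is day 6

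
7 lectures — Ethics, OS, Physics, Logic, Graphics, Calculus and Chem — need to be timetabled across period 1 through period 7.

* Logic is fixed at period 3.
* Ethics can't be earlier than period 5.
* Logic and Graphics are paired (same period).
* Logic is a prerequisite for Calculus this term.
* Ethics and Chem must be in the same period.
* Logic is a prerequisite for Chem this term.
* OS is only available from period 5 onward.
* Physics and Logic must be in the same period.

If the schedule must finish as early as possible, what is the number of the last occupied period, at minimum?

The precedence chain requires at least 2 distinct periods.
Ethics can't be placed before period 5, so the schedule must run through at least period 5.
5 works (last occupied period: period 5): for example Graphics in period 3, Calculus in period 4, OS in period 5, Physics in period 3, Logic in period 3, Chem in period 5, Ethics in period 5.

5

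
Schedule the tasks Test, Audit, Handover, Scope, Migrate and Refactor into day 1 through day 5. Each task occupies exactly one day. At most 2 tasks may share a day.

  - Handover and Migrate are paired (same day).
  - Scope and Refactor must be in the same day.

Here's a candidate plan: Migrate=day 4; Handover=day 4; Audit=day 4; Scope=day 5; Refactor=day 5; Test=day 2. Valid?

Handover and Migrate are paired (same day) — holds.
At most 2 tasks may share a day — violated.
Scope and Refactor must be in the same day — holds.

No — it violates: At most 2 tasks may share a day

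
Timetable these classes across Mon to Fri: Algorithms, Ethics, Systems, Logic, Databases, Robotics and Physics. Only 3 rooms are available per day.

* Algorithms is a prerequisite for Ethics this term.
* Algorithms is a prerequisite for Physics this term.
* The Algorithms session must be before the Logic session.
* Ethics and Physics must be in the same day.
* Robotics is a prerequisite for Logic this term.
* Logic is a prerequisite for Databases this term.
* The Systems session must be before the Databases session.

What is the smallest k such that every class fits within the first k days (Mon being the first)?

3

The precedence chain requires at least 3 distinct days.
With at most 3 per day and 7 classes, at least 3 days are needed.
3 works (last occupied day: Wed): for example Robotics=Mon, Physics=Tue, Databases=Wed, Logic=Tue, Ethics=Tue, Systems=Mon, Algorithms=Mon.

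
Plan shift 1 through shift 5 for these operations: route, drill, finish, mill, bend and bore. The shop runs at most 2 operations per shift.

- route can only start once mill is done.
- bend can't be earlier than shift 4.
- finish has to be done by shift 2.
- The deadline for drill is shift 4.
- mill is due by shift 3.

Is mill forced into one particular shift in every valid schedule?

mill can be shift 1 (e.g. mill=shift 1; finish=shift 1; bend=shift 4; bore=shift 3; drill=shift 2; route=shift 2) or shift 2 (e.g. finish=shift 1; bore=shift 2; route=shift 3; mill=shift 2; drill=shift 1; bend=shift 4).

No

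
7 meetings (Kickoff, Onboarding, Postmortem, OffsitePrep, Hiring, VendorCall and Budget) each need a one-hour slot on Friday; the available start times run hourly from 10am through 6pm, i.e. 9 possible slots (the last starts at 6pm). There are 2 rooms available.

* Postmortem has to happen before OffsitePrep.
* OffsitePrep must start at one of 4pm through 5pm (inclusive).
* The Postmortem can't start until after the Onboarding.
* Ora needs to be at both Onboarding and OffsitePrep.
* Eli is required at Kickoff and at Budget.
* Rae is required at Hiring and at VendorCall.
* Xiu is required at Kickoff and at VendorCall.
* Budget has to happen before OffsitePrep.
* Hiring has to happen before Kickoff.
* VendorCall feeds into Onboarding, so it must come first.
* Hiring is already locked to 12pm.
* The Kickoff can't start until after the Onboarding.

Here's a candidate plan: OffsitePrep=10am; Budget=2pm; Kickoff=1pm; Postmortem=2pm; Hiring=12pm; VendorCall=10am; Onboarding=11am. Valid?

No. OffsitePrep must start at one of 4pm through 5pm (inclusive) is not satisfied.

Xiu is required at Kickoff and at VendorCall — holds.
Hiring has to happen before Kickoff — holds.
Postmortem has to happen before OffsitePrep — violated.
Ora needs to be at both Onboarding and OffsitePrep — holds.
Budget has to happen before OffsitePrep — violated.
Eli is required at Kickoff and at Budget — holds.
The Postmortem can't start until after the Onboarding — holds.
VendorCall feeds into Onboarding, so it must come first — holds.
Rae is required at Hiring and at VendorCall — holds.
Hiring is already locked to 12pm — holds.
There are 2 rooms available — holds.
OffsitePrep must start at one of 4pm through 5pm (inclusive) — violated.
The Kickoff can't start until after the Onboarding — holds.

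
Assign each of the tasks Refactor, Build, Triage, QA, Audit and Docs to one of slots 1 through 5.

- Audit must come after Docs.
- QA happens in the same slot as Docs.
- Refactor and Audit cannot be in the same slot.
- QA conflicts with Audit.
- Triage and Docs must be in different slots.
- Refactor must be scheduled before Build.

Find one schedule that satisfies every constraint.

Refactor=1, Audit=2, QA=1, Triage=2, Docs=1, Build=2

Checking: Docs(1) before Audit(2); Refactor(1) before Build(2); Refactor(1) != Audit(2); QA(1) != Audit(2); Triage(2) != Docs(1); QA = Docs = 1.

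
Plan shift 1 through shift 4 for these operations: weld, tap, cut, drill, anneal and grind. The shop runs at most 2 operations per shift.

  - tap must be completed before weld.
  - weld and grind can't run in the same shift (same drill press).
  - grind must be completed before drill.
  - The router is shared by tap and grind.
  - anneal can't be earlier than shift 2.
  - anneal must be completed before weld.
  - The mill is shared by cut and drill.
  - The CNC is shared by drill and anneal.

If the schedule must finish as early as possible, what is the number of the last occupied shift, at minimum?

The precedence chain requires at least 2 distinct shifts.
With at most 2 per shift and 6 operations, at least 3 shifts are needed.
Propagating the time windows through the other constraints, weld can't land before shift 3, so the schedule must run through at least shift 3.
3 works (last occupied shift: shift 3): for example anneal in shift 2, grind in shift 2, tap in shift 1, drill in shift 3, cut in shift 1, weld in shift 3.

3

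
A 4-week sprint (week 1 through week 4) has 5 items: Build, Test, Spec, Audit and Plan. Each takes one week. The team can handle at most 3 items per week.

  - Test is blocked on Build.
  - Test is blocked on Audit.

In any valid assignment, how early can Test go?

Precedence pushes Test to at least week 2.
Test at week 2 is achievable: Build in week 1; Plan in week 2; Test in week 2; Spec in week 1; Audit in week 1.

week 2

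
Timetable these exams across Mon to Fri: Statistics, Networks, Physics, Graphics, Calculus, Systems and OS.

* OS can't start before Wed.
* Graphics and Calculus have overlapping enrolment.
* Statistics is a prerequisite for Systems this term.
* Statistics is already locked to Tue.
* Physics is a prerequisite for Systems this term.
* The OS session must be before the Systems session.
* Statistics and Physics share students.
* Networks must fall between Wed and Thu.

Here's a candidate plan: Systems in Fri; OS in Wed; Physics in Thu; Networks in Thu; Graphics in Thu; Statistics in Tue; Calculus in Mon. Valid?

The OS session must be before the Systems session — holds.
Statistics is already locked to Tue — holds.
Networks must fall between Wed and Thu — holds.
Graphics and Calculus have overlapping enrolment — holds.
Physics is a prerequisite for Systems this term — holds.
Statistics is a prerequisite for Systems this term — holds.
OS can't start before Wed — holds.
Statistics and Physics share students — holds.

Yes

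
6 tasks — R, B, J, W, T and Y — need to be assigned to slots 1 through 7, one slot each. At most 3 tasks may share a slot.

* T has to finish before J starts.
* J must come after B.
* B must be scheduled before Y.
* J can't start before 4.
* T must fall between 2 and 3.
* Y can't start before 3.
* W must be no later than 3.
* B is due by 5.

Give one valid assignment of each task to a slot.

Y -> 3, B -> 1, J -> 4, T -> 2, W -> 1, R -> 1

Checking: B(1) before Y(3); T(2) before J(4); B(1) before J(4); J=4 in [4,7]; Y=3 in [3,7]; B=1 in [1,5]; W=1 in [1,3]; T=2 in [2,3]; max 3 per slot (cap 3).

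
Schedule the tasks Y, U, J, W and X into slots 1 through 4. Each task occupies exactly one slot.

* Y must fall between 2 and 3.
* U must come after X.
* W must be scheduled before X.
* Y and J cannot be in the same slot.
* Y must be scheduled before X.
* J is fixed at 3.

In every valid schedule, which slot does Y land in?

Y's window is 2–3.
J is fixed at 3, and Y can't share a slot with J.
So Y must be 2.

2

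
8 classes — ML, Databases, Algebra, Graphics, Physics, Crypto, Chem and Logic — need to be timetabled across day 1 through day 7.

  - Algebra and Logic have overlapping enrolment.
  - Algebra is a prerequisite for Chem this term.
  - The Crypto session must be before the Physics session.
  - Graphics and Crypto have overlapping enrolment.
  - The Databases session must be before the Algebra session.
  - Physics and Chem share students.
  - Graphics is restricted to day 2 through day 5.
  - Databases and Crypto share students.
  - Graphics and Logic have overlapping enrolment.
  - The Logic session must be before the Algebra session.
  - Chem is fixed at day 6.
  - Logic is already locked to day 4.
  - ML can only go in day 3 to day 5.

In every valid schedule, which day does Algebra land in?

day 5

Logic is fixed at day 4 and must come before Algebra, so Algebra is at least day 5.
Chem is fixed at day 6 and must come after Algebra, so Algebra is at most day 5.
So Algebra must be day 5.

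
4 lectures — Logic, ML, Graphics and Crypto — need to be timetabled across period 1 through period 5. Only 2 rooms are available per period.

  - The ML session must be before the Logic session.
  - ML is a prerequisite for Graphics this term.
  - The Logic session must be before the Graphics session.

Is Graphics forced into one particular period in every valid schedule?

Graphics can be period 3 (e.g. ML in period 1; Crypto in period 1; Logic in period 2; Graphics in period 3) or period 4 (e.g. Crypto=period 1, Logic=period 2, ML=period 1, Graphics=period 4).

No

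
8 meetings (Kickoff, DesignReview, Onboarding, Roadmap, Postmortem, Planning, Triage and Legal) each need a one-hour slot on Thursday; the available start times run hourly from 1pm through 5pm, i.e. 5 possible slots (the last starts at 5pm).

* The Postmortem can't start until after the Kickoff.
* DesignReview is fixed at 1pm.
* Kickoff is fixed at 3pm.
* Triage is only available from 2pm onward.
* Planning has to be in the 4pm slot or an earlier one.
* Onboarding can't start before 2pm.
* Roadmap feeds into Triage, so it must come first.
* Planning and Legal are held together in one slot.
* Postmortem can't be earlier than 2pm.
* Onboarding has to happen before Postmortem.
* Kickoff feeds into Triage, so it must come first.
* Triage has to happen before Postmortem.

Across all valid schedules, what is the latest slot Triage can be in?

Triage is available from 2pm; precedence pushes Triage to at least 4pm; downstream work caps Triage at 4pm.
Triage at 4pm is achievable: Planning -> 1pm, Postmortem -> 5pm, Kickoff -> 3pm, Onboarding -> 2pm, Roadmap -> 1pm, Triage -> 4pm, Legal -> 1pm, DesignReview -> 1pm.

4pm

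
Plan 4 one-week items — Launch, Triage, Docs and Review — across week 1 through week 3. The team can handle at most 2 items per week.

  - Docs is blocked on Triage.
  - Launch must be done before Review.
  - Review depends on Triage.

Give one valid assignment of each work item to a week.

Launch=week 1; Docs=week 2; Review=week 2; Triage=week 1

Checking: Triage(week 1) before Docs(week 2); Triage(week 1) before Review(week 2); Launch(week 1) before Review(week 2); max 2 per week (cap 2).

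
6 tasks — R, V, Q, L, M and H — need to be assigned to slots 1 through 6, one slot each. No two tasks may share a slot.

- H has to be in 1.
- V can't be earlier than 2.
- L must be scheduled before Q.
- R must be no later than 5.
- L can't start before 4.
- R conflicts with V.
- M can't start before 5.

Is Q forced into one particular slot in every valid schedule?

No

Q can be 5 (e.g. M -> 6; H -> 1; L -> 4; R -> 2; V -> 3; Q -> 5) or 6 (e.g. H in 1; R in 2; L in 4; V in 3; Q in 6; M in 5).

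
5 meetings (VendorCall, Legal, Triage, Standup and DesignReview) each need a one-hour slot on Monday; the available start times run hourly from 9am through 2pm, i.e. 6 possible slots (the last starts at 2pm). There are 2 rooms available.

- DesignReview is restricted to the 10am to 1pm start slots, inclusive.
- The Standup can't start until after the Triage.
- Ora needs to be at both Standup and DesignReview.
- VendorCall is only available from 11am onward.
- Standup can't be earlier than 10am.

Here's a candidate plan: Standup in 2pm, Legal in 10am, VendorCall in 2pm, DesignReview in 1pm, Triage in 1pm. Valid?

Ora needs to be at both Standup and DesignReview — holds.
Standup can't be earlier than 10am — holds.
The Standup can't start until after the Triage — holds.
VendorCall is only available from 11am onward — holds.
DesignReview is restricted to the 10am to 1pm start slots, inclusive — holds.
There are 2 rooms available — holds.

Valid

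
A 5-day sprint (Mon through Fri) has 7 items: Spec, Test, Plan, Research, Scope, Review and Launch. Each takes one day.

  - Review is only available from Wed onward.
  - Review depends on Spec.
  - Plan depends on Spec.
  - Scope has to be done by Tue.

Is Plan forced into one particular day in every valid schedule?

No

Plan can be Tue (e.g. Research -> Mon; Plan -> Tue; Scope -> Mon; Review -> Wed; Spec -> Mon; Launch -> Mon; Test -> Mon) or Wed (e.g. Spec in Mon, Launch in Mon, Review in Wed, Scope in Mon, Plan in Wed, Test in Mon, Research in Mon).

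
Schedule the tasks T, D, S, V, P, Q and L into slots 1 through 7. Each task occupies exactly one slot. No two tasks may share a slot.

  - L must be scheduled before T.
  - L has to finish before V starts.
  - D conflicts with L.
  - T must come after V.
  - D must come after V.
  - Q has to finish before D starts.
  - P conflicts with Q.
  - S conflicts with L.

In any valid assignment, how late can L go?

4

Downstream work caps L at 5.
L at 4 is achievable: D in 7, S in 2, T in 6, Q in 1, V in 5, P in 3, L in 4.
Nothing later works — the conflict and capacity constraints rule out every slot after 4.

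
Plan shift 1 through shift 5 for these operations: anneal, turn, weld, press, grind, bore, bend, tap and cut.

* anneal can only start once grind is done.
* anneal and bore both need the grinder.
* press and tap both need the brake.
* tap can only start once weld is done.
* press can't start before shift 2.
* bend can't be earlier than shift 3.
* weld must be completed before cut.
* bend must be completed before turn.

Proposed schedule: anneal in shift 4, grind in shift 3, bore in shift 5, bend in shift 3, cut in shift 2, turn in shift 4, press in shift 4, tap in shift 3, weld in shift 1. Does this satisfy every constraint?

press can't start before shift 2 — holds.
press and tap both need the brake — holds.
bend must be completed before turn — holds.
bend can't be earlier than shift 3 — holds.
anneal and bore both need the grinder — holds.
tap can only start once weld is done — holds.
anneal can only start once grind is done — holds.
weld must be completed before cut — holds.

Valid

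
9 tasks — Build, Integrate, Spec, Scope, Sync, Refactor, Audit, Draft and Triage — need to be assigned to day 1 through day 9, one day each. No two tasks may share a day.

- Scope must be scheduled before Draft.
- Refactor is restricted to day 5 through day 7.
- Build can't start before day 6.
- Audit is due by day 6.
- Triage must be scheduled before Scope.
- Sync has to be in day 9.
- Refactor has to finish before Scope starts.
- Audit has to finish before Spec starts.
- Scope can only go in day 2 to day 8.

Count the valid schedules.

Splitting on Build: it can be day 6 (12), day 7 (12), day 8 (12). Listing each branch's schedules as (Integrate, Spec, Scope, Sync, Refactor, Audit, Draft, Triage) by day number:
Build=day 6: (1,3,7,9,5,2,8,4) (1,4,7,9,5,2,8,3) (1,4,7,9,5,3,8,2) (2,3,7,9,5,1,8,4) (2,4,7,9,5,1,8,3) (2,4,7,9,5,3,8,1) (3,2,7,9,5,1,8,4) (3,4,7,9,5,1,8,2) (3,4,7,9,5,2,8,1) (4,2,7,9,5,1,8,3) (4,3,7,9,5,1,8,2) (4,3,7,9,5,2,8,1) — 12.
Build=day 7: (1,3,6,9,5,2,8,4) (1,4,6,9,5,2,8,3) (1,4,6,9,5,3,8,2) (2,3,6,9,5,1,8,4) (2,4,6,9,5,1,8,3) (2,4,6,9,5,3,8,1) (3,2,6,9,5,1,8,4) (3,4,6,9,5,1,8,2) (3,4,6,9,5,2,8,1) (4,2,6,9,5,1,8,3) (4,3,6,9,5,1,8,2) (4,3,6,9,5,2,8,1) — 12.
Build=day 8: (1,3,6,9,5,2,7,4) (1,4,6,9,5,2,7,3) (1,4,6,9,5,3,7,2) (2,3,6,9,5,1,7,4) (2,4,6,9,5,1,7,3) (2,4,6,9,5,3,7,1) (3,2,6,9,5,1,7,4) (3,4,6,9,5,1,7,2) (3,4,6,9,5,2,7,1) (4,2,6,9,5,1,7,3) (4,3,6,9,5,1,7,2) (4,3,6,9,5,2,7,1) — 12.
Summing: 12 + 12 + 12 = 36.

36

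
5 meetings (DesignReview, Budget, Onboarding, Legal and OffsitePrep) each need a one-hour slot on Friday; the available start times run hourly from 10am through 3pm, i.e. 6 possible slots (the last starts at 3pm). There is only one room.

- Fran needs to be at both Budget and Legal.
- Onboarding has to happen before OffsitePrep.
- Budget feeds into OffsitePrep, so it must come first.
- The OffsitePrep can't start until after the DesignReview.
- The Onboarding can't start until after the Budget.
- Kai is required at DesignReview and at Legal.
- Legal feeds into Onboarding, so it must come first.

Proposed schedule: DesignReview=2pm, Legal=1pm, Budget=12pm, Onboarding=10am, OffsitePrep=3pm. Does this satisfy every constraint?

No. Legal feeds into Onboarding, so it must come first is not satisfied.

Legal feeds into Onboarding, so it must come first — violated.
Onboarding has to happen before OffsitePrep — holds.
Kai is required at DesignReview and at Legal — holds.
Fran needs to be at both Budget and Legal — holds.
There is only one room — holds.
The OffsitePrep can't start until after the DesignReview — holds.
Budget feeds into OffsitePrep, so it must come first — holds.
The Onboarding can't start until after the Budget — violated.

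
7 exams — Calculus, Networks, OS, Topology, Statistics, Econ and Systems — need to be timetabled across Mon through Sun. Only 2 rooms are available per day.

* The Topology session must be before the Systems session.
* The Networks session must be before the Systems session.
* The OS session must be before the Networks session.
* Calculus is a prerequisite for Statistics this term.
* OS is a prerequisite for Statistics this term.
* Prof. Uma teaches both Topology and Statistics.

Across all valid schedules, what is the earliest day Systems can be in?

Wed

Precedence pushes Systems to at least Wed.
Systems at Wed is achievable: Calculus in Mon, Econ in Thu, Systems in Wed, Statistics in Wed, OS in Mon, Topology in Tue, Networks in Tue.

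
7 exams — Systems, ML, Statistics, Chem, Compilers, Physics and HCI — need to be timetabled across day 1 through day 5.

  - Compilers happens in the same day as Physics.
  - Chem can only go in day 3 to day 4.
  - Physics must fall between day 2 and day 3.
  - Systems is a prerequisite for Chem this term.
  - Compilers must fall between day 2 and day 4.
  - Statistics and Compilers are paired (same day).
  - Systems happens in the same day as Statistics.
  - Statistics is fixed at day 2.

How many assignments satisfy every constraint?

Splitting on ML: it can be day 1 (10), day 2 (10), day 3 (10), day 4 (10), day 5 (10). Listing each branch's schedules as (Systems, Statistics, Chem, Compilers, Physics, HCI) by day number:
ML=day 1: (2,2,3,2,2,1) (2,2,3,2,2,2) (2,2,3,2,2,3) (2,2,3,2,2,4) (2,2,3,2,2,5) (2,2,4,2,2,1) (2,2,4,2,2,2) (2,2,4,2,2,3) (2,2,4,2,2,4) (2,2,4,2,2,5) — 10.
ML=day 2: (2,2,3,2,2,1) (2,2,3,2,2,2) (2,2,3,2,2,3) (2,2,3,2,2,4) (2,2,3,2,2,5) (2,2,4,2,2,1) (2,2,4,2,2,2) (2,2,4,2,2,3) (2,2,4,2,2,4) (2,2,4,2,2,5) — 10.
ML=day 3: (2,2,3,2,2,1) (2,2,3,2,2,2) (2,2,3,2,2,3) (2,2,3,2,2,4) (2,2,3,2,2,5) (2,2,4,2,2,1) (2,2,4,2,2,2) (2,2,4,2,2,3) (2,2,4,2,2,4) (2,2,4,2,2,5) — 10.
ML=day 4: (2,2,3,2,2,1) (2,2,3,2,2,2) (2,2,3,2,2,3) (2,2,3,2,2,4) (2,2,3,2,2,5) (2,2,4,2,2,1) (2,2,4,2,2,2) (2,2,4,2,2,3) (2,2,4,2,2,4) (2,2,4,2,2,5) — 10.
ML=day 5: (2,2,3,2,2,1) (2,2,3,2,2,2) (2,2,3,2,2,3) (2,2,3,2,2,4) (2,2,3,2,2,5) (2,2,4,2,2,1) (2,2,4,2,2,2) (2,2,4,2,2,3) (2,2,4,2,2,4) (2,2,4,2,2,5) — 10.
Summing: 10 + 10 + 10 + 10 + 10 = 50.

50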